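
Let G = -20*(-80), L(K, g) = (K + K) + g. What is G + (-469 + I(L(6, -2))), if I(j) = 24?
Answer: 1155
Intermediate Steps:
L(K, g) = g + 2*K (L(K, g) = 2*K + g = g + 2*K)
G = 1600
G + (-469 + I(L(6, -2))) = 1600 + (-469 + 24) = 1600 - 445 = 1155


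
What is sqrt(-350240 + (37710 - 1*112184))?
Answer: I*sqrt(424714) ≈ 651.7*I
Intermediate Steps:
sqrt(-350240 + (37710 - 1*112184)) = sqrt(-350240 + (37710 - 112184)) = sqrt(-350240 - 74474) = sqrt(-424714) = I*sqrt(424714)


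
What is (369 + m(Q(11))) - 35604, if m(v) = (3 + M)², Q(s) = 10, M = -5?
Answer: -35231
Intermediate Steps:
m(v) = 4 (m(v) = (3 - 5)² = (-2)² = 4)
(369 + m(Q(11))) - 35604 = (369 + 4) - 35604 = 373 - 35604 = -35231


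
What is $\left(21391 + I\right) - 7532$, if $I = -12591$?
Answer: $1268$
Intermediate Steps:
$\left(21391 + I\right) - 7532 = \left(21391 - 12591\right) - 7532 = 8800 - 7532 = 1268$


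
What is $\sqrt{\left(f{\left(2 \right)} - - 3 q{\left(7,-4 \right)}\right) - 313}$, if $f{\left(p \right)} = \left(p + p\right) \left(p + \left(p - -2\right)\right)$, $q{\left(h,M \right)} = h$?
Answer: $2 i \sqrt{67} \approx 16.371 i$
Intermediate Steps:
$f{\left(p \right)} = 2 p \left(2 + 2 p\right)$ ($f{\left(p \right)} = 2 p \left(p + \left(p + 2\right)\right) = 2 p \left(p + \left(2 + p\right)\right) = 2 p \left(2 + 2 p\right)$)
$\sqrt{\left(f{\left(2 \right)} - - 3 q{\left(7,-4 \right)}\right) - 313} = \sqrt{\left(4 \cdot 2 \left(1 + 2\right) - \left(-3\right) 7\right) - 313} = \sqrt{\left(4 \cdot 2 \cdot 3 - -21\right) - 313} = \sqrt{\left(24 + 21\right) - 313} = \sqrt{45 - 313} = \sqrt{-268} = 2 i \sqrt{67}$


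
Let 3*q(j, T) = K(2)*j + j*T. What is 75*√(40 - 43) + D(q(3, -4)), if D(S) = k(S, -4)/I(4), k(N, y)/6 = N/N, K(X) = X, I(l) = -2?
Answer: -3 + 75*I*√3 ≈ -3.0 + 129.9*I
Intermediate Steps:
k(N, y) = 6 (k(N, y) = 6*(N/N) = 6*1 = 6)
q(j, T) = 2*j/3 + T*j/3 (q(j, T) = (2*j + j*T)/3 = (2*j + T*j)/3 = 2*j/3 + T*j/3)
D(S) = -3 (D(S) = 6/(-2) = 6*(-½) = -3)
75*√(40 - 43) + D(q(3, -4)) = 75*√(40 - 43) - 3 = 75*√(-3) - 3 = 75*(I*√3) - 3 = 75*I*√3 - 3 = -3 + 75*I*√3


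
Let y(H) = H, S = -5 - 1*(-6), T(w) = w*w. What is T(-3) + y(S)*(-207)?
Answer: -198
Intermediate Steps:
T(w) = w²
S = 1 (S = -5 + 6 = 1)
T(-3) + y(S)*(-207) = (-3)² + 1*(-207) = 9 - 207 = -198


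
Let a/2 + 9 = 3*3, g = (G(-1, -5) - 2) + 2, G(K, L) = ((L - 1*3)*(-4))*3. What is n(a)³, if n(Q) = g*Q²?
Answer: 0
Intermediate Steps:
G(K, L) = 36 - 12*L (G(K, L) = ((L - 3)*(-4))*3 = ((-3 + L)*(-4))*3 = (12 - 4*L)*3 = 36 - 12*L)
g = 96 (g = ((36 - 12*(-5)) - 2) + 2 = ((36 + 60) - 2) + 2 = (96 - 2) + 2 = 94 + 2 = 96)
a = 0 (a = -18 + 2*(3*3) = -18 + 2*9 = -18 + 18 = 0)
n(Q) = 96*Q²
n(a)³ = (96*0²)³ = (96*0)³ = 0³ = 0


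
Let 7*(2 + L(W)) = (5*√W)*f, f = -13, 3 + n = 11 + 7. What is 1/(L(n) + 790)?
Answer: 38612/30362881 + 455*√15/30362881 ≈ 0.0013297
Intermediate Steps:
n = 15 (n = -3 + (11 + 7) = -3 + 18 = 15)
L(W) = -2 - 65*√W/7 (L(W) = -2 + ((5*√W)*(-13))/7 = -2 + (-65*√W)/7 = -2 - 65*√W/7)
1/(L(n) + 790) = 1/((-2 - 65*√15/7) + 790) = 1/(788 - 65*√15/7)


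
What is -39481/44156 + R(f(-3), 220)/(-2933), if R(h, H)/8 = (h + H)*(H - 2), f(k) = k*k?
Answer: -2535806347/18501364 ≈ -137.06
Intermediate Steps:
f(k) = k²
R(h, H) = 8*(-2 + H)*(H + h) (R(h, H) = 8*((h + H)*(H - 2)) = 8*((H + h)*(-2 + H)) = 8*((-2 + H)*(H + h)) = 8*(-2 + H)*(H + h))
-39481/44156 + R(f(-3), 220)/(-2933) = -39481/44156 + (-16*220 - 16*(-3)² + 8*220² + 8*220*(-3)²)/(-2933) = -39481*1/44156 + (-3520 - 16*9 + 8*48400 + 8*220*9)*(-1/2933) = -39481/44156 + (-3520 - 144 + 387200 + 15840)*(-1/2933) = -39481/44156 + 399376*(-1/2933) = -39481/44156 - 399376/2933 = -2535806347/18501364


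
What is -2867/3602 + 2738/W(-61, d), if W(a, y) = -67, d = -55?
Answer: -10054365/241334 ≈ -41.662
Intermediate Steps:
-2867/3602 + 2738/W(-61, d) = -2867/3602 + 2738/(-67) = -2867*1/3602 + 2738*(-1/67) = -2867/3602 - 2738/67 = -10054365/241334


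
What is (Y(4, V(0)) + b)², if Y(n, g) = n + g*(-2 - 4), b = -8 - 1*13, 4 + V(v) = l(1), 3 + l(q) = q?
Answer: 361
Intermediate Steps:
l(q) = -3 + q
V(v) = -6 (V(v) = -4 + (-3 + 1) = -4 - 2 = -6)
b = -21 (b = -8 - 13 = -21)
Y(n, g) = n - 6*g (Y(n, g) = n + g*(-6) = n - 6*g)
(Y(4, V(0)) + b)² = ((4 - 6*(-6)) - 21)² = ((4 + 36) - 21)² = (40 - 21)² = 19² = 361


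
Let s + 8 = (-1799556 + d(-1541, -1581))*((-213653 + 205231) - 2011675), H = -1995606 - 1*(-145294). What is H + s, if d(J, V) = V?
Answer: 3638469599969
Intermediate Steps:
H = -1850312 (H = -1995606 + 145294 = -1850312)
s = 3638471450281 (s = -8 + (-1799556 - 1581)*((-213653 + 205231) - 2011675) = -8 - 1801137*(-8422 - 2011675) = -8 - 1801137*(-2020097) = -8 + 3638471450289 = 3638471450281)
H + s = -1850312 + 3638471450281 = 3638469599969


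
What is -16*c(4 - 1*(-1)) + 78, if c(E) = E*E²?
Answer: -1922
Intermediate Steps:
c(E) = E³
-16*c(4 - 1*(-1)) + 78 = -16*(4 - 1*(-1))³ + 78 = -16*(4 + 1)³ + 78 = -16*5³ + 78 = -16*125 + 78 = -2000 + 78 = -1922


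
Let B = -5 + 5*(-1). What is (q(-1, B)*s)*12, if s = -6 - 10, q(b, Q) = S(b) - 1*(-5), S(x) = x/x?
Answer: -1152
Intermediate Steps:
S(x) = 1
B = -10 (B = -5 - 5 = -10)
q(b, Q) = 6 (q(b, Q) = 1 - 1*(-5) = 1 + 5 = 6)
s = -16
(q(-1, B)*s)*12 = (6*(-16))*12 = -96*12 = -1152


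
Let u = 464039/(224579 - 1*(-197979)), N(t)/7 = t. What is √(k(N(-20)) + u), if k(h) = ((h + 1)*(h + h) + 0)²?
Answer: √270469513683021561362/422558 ≈ 38920.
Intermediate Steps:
N(t) = 7*t
u = 464039/422558 (u = 464039/(224579 + 197979) = 464039/422558 ≈ 1.0982)
k(h) = 4*h²*(1 + h)² (k(h) = ((1 + h)*(2*h) + 0)² = (2*h*(1 + h) + 0)² = (2*h*(1 + h))² = 4*h²*(1 + h)²)
√(k(N(-20)) + u) = √(4*(7*(-20))²*(1 + 7*(-20))² + 464039/422558) = √(4*(-140)²*(1 - 140)² + 464039/422558) = √(4*19600*(-139)² + 464039/422558) = √(4*19600*19321 + 464039/422558) = √(1514766400 + 464039/422558) = √(640076660915239/422558) = √270469513683021561362/422558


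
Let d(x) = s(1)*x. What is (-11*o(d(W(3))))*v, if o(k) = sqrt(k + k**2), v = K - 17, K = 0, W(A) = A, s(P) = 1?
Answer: 374*sqrt(3) ≈ 647.79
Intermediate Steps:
d(x) = x (d(x) = 1*x = x)
v = -17 (v = 0 - 17 = -17)
(-11*o(d(W(3))))*v = -11*sqrt(3)*sqrt(1 + 3)*(-17) = -11*2*sqrt(3)*(-17) = -22*sqrt(3)*(-17) = 374*sqrt(3)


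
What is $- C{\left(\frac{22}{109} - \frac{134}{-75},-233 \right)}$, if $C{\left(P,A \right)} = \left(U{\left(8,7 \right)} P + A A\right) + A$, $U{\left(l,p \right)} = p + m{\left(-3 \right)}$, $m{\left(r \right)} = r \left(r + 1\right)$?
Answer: $- \frac{442119128}{8175} \approx -54082.0$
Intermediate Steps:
$m{\left(r \right)} = r \left(1 + r\right)$
$U{\left(l,p \right)} = 6 + p$ ($U{\left(l,p \right)} = p - 3 \left(1 - 3\right) = p - -6 = p + 6 = 6 + p$)
$C{\left(P,A \right)} = A + A^{2} + 13 P$ ($C{\left(P,A \right)} = \left(\left(6 + 7\right) P + A A\right) + A = \left(13 P + A^{2}\right) + A = \left(A^{2} + 13 P\right) + A = A + A^{2} + 13 P$)
$- C{\left(\frac{22}{109} - \frac{134}{-75},-233 \right)} = - (-233 + \left(-233\right)^{2} + 13 \left(\frac{22}{109} - \frac{134}{-75}\right)) = - (-233 + 54289 + 13 \left(22 \cdot \frac{1}{109} - - \frac{134}{75}\right)) = - (-233 + 54289 + 13 \left(\frac{22}{109} + \frac{134}{75}\right)) = - (-233 + 54289 + 13 \cdot \frac{16256}{8175}) = - (-233 + 54289 + \frac{211328}{8175}) = \left(-1\right) \frac{442119128}{8175} = - \frac{442119128}{8175}$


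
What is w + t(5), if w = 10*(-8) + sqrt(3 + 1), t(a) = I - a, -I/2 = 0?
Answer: -83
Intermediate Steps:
I = 0 (I = -2*0 = 0)
t(a) = -a (t(a) = 0 - a = -a)
w = -78 (w = -80 + sqrt(4) = -80 + 2 = -78)
w + t(5) = -78 - 1*5 = -78 - 5 = -83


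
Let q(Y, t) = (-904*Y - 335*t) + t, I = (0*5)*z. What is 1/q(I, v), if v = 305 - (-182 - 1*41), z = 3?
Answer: -1/176352 ≈ -5.6705e-6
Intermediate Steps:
v = 528 (v = 305 - (-182 - 41) = 305 - 1*(-223) = 305 + 223 = 528)
I = 0 (I = (0*5)*3 = 0*3 = 0)
q(Y, t) = -904*Y - 334*t
1/q(I, v) = 1/(-904*0 - 334*528) = 1/(0 - 176352) = 1/(-176352) = -1/176352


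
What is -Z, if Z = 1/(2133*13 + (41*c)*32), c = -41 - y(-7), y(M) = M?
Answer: 1/16879 ≈ 5.9245e-5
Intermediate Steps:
c = -34 (c = -41 - 1*(-7) = -41 + 7 = -34)
Z = -1/16879 (Z = 1/(2133*13 + (41*(-34))*32) = 1/(27729 - 1394*32) = 1/(27729 - 44608) = 1/(-16879) = -1/16879 ≈ -5.9245e-5)
-Z = -1*(-1/16879) = 1/16879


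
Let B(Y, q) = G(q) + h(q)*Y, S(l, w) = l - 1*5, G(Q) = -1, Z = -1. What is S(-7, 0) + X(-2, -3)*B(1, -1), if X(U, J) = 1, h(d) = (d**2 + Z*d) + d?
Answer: -12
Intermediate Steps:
h(d) = d**2 (h(d) = (d**2 - d) + d = d**2)
S(l, w) = -5 + l (S(l, w) = l - 5 = -5 + l)
B(Y, q) = -1 + Y*q**2 (B(Y, q) = -1 + q**2*Y = -1 + Y*q**2)
S(-7, 0) + X(-2, -3)*B(1, -1) = (-5 - 7) + 1*(-1 + 1*(-1)**2) = -12 + 1*(-1 + 1*1) = -12 + 1*(-1 + 1) = -12 + 1*0 = -12 + 0 = -12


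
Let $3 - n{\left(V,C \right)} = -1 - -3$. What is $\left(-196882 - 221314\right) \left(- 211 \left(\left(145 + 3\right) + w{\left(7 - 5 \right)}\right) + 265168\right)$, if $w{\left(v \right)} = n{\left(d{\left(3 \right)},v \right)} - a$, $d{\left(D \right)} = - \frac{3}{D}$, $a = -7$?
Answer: $-97126857392$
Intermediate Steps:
$n{\left(V,C \right)} = 1$ ($n{\left(V,C \right)} = 3 - \left(-1 - -3\right) = 3 - \left(-1 + 3\right) = 3 - 2 = 1$)
$w{\left(v \right)} = 8$ ($w{\left(v \right)} = 1 - -7 = 1 + 7 = 8$)
$\left(-196882 - 221314\right) \left(- 211 \left(\left(145 + 3\right) + w{\left(7 - 5 \right)}\right) + 265168\right) = \left(-196882 - 221314\right) \left(- 211 \left(\left(145 + 3\right) + 8\right) + 265168\right) = - 418196 \left(- 211 \left(148 + 8\right) + 265168\right) = - 418196 \left(\left(-211\right) 156 + 265168\right) = - 418196 \left(-32916 + 265168\right) = \left(-418196\right) 232252 = -97126857392$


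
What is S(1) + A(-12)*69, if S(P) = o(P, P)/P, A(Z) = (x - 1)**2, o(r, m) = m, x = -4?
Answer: 1726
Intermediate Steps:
A(Z) = 25 (A(Z) = (-4 - 1)**2 = (-5)**2 = 25)
S(P) = 1 (S(P) = P/P = 1)
S(1) + A(-12)*69 = 1 + 25*69 = 1 + 1725 = 1726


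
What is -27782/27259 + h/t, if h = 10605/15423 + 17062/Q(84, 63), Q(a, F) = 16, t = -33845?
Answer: -39868202049229/37943905404440 ≈ -1.0507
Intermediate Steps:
h = 43886151/41128 (h = 10605/15423 + 17062/16 = 10605*(1/15423) + 17062*(1/16) = 3535/5141 + 8531/8 = 43886151/41128 ≈ 1067.1)
-27782/27259 + h/t = -27782/27259 + (43886151/41128)/(-33845) = -27782*1/27259 + (43886151/41128)*(-1/33845) = -27782/27259 - 43886151/1391977160 = -39868202049229/37943905404440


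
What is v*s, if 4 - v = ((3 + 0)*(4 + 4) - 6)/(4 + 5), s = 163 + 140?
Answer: 606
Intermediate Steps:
s = 303
v = 2 (v = 4 - ((3 + 0)*(4 + 4) - 6)/(4 + 5) = 4 - (3*8 - 6)/9 = 4 - (24 - 6)/9 = 4 - 18/9 = 4 - 1*2 = 4 - 2 = 2)
v*s = 2*303 = 606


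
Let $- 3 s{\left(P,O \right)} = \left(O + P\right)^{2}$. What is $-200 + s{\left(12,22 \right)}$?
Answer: $- \frac{1756}{3} \approx -585.33$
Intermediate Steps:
$s{\left(P,O \right)} = - \frac{\left(O + P\right)^{2}}{3}$
$-200 + s{\left(12,22 \right)} = -200 - \frac{\left(22 + 12\right)^{2}}{3} = -200 - \frac{34^{2}}{3} = -200 - \frac{1156}{3} = - \frac{1756}{3}$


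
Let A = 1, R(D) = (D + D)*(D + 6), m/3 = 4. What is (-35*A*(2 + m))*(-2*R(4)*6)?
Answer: 470400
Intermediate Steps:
m = 12 (m = 3*4 = 12)
R(D) = 2*D*(6 + D) (R(D) = (2*D)*(6 + D) = 2*D*(6 + D))
(-35*A*(2 + m))*(-2*R(4)*6) = (-35*(2 + 12))*(-4*4*(6 + 4)*6) = (-35*14)*(-4*4*10*6) = (-35*14)*(-2*80*6) = -(-78400)*6 = -490*(-960) = 470400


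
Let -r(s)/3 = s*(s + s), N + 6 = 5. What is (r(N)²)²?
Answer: 1296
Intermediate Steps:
N = -1 (N = -6 + 5 = -1)
r(s) = -6*s² (r(s) = -3*s*(s + s) = -3*s*2*s = -6*s²)
(r(N)²)² = ((-6*(-1)²)²)² = ((-6*1)²)² = ((-6)²)² = 36² = 1296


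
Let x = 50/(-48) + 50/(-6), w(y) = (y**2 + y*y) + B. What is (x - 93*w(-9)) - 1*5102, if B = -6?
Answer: -156955/8 ≈ -19619.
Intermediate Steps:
w(y) = -6 + 2*y**2 (w(y) = (y**2 + y*y) - 6 = (y**2 + y**2) - 6 = 2*y**2 - 6 = -6 + 2*y**2)
x = -75/8 (x = 50*(-1/48) + 50*(-1/6) = -25/24 - 25/3 = -75/8 ≈ -9.3750)
(x - 93*w(-9)) - 1*5102 = (-75/8 - 93*(-6 + 2*(-9)**2)) - 1*5102 = (-75/8 - 93*(-6 + 2*81)) - 5102 = (-75/8 - 93*(-6 + 162)) - 5102 = (-75/8 - 93*156) - 5102 = (-75/8 - 14508) - 5102 = -116139/8 - 5102 = -156955/8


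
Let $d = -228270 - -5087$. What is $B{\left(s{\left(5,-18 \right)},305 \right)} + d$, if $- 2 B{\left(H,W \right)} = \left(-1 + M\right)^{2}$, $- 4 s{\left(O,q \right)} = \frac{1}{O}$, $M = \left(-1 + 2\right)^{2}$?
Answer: $-223183$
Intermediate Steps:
$M = 1$ ($M = 1^{2} = 1$)
$s{\left(O,q \right)} = - \frac{1}{4 O}$
$d = -223183$ ($d = -228270 + 5087 = -223183$)
$B{\left(H,W \right)} = 0$ ($B{\left(H,W \right)} = - \frac{\left(-1 + 1\right)^{2}}{2} = - \frac{0^{2}}{2} = \left(- \frac{1}{2}\right) 0 = 0$)
$B{\left(s{\left(5,-18 \right)},305 \right)} + d = 0 - 223183 = -223183$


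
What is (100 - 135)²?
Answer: 1225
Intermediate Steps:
(100 - 135)² = (-35)² = 1225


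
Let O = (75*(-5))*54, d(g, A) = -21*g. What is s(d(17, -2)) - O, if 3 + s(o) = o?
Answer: 19890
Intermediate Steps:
s(o) = -3 + o
O = -20250 (O = -375*54 = -20250)
s(d(17, -2)) - O = (-3 - 21*17) - 1*(-20250) = (-3 - 357) + 20250 = -360 + 20250 = 19890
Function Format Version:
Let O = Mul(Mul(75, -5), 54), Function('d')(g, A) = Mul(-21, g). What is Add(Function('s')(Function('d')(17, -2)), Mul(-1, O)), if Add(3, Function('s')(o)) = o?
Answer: 19890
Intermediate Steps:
Function('s')(o) = Add(-3, o)
O = -20250 (O = Mul(-375, 54) = -20250)
Add(Function('s')(Function('d')(17, -2)), Mul(-1, O)) = Add(Add(-3, Mul(-21, 17)), Mul(-1, -20250)) = Add(Add(-3, -357), 20250) = Add(-360, 20250) = 19890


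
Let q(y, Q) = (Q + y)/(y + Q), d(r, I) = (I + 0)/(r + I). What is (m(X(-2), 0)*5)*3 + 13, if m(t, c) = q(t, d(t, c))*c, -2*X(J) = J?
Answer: 13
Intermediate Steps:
X(J) = -J/2
d(r, I) = I/(I + r)
q(y, Q) = 1 (q(y, Q) = (Q + y)/(Q + y) = 1)
m(t, c) = c (m(t, c) = 1*c = c)
(m(X(-2), 0)*5)*3 + 13 = (0*5)*3 + 13 = 0*3 + 13 = 0 + 13 = 13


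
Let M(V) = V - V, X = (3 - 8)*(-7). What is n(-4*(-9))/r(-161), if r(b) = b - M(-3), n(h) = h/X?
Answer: -36/5635 ≈ -0.0063886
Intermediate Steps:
X = 35 (X = -5*(-7) = 35)
M(V) = 0
n(h) = h/35
r(b) = b (r(b) = b - 1*0 = b + 0 = b)
n(-4*(-9))/r(-161) = ((-4*(-9))/35)/(-161) = ((1/35)*36)*(-1/161) = (36/35)*(-1/161) = -36/5635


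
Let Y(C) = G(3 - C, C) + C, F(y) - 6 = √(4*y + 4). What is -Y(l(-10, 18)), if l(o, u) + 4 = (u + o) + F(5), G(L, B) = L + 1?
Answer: -4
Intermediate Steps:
G(L, B) = 1 + L
F(y) = 6 + √(4 + 4*y) (F(y) = 6 + √(4*y + 4) = 6 + √(4 + 4*y))
l(o, u) = 2 + o + u + 2*√6 (l(o, u) = -4 + ((u + o) + (6 + 2*√(1 + 5))) = -4 + ((o + u) + (6 + 2*√6)) = -4 + (6 + o + u + 2*√6) = 2 + o + u + 2*√6)
Y(C) = 4 (Y(C) = (1 + (3 - C)) + C = (4 - C) + C = 4)
-Y(l(-10, 18)) = -1*4 = -4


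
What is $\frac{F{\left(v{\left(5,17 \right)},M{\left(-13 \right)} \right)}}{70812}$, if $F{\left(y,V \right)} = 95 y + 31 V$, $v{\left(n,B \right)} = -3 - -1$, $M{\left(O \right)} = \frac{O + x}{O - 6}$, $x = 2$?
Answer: $- \frac{467}{192204} \approx -0.0024297$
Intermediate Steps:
$M{\left(O \right)} = \frac{2 + O}{-6 + O}$ ($M{\left(O \right)} = \frac{O + 2}{O - 6} = \frac{2 + O}{-6 + O}$)
$v{\left(n,B \right)} = -2$ ($v{\left(n,B \right)} = -3 + 1 = -2$)
$F{\left(y,V \right)} = 31 V + 95 y$
$\frac{F{\left(v{\left(5,17 \right)},M{\left(-13 \right)} \right)}}{70812} = \frac{31 \frac{2 - 13}{-6 - 13} + 95 \left(-2\right)}{70812} = \left(31 \frac{1}{-19} \left(-11\right) - 190\right) \frac{1}{70812} = \left(31 \left(\left(- \frac{1}{19}\right) \left(-11\right)\right) - 190\right) \frac{1}{70812} = \left(31 \cdot \frac{11}{19} - 190\right) \frac{1}{70812} = \left(\frac{341}{19} - 190\right) \frac{1}{70812} = \left(- \frac{3269}{19}\right) \frac{1}{70812} = - \frac{467}{192204}$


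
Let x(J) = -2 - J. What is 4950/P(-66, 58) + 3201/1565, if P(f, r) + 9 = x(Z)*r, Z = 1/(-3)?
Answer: -22225533/496105 ≈ -44.800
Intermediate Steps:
Z = -⅓ ≈ -0.33333
P(f, r) = -9 - 5*r/3 (P(f, r) = -9 + (-2 - 1*(-⅓))*r = -9 + (-2 + ⅓)*r = -9 - 5*r/3)
4950/P(-66, 58) + 3201/1565 = 4950/(-9 - 5/3*58) + 3201/1565 = 4950/(-9 - 290/3) + 3201*(1/1565) = 4950/(-317/3) + 3201/1565 = 4950*(-3/317) + 3201/1565 = -14850/317 + 3201/1565 = -22225533/496105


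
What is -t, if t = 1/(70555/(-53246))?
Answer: 53246/70555 ≈ 0.75467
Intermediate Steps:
t = -53246/70555 (t = 1/(70555*(-1/53246)) = 1/(-70555/53246) = -53246/70555 ≈ -0.75467)
-t = -1*(-53246/70555) = 53246/70555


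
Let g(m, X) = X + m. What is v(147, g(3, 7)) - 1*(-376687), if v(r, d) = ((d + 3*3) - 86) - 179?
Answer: 376441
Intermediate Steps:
v(r, d) = -256 + d (v(r, d) = ((d + 9) - 86) - 179 = ((9 + d) - 86) - 179 = (-77 + d) - 179 = -256 + d)
v(147, g(3, 7)) - 1*(-376687) = (-256 + (7 + 3)) - 1*(-376687) = (-256 + 10) + 376687 = -246 + 376687 = 376441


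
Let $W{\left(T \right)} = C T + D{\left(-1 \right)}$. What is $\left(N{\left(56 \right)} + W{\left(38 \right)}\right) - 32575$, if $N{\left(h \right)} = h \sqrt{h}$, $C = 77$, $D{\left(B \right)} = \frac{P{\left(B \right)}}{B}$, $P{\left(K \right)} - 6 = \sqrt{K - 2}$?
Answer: $-29655 + 112 \sqrt{14} - i \sqrt{3} \approx -29236.0 - 1.732 i$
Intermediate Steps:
$P{\left(K \right)} = 6 + \sqrt{-2 + K}$ ($P{\left(K \right)} = 6 + \sqrt{K - 2} = 6 + \sqrt{-2 + K}$)
$D{\left(B \right)} = \frac{6 + \sqrt{-2 + B}}{B}$
$W{\left(T \right)} = -6 + 77 T - i \sqrt{3}$ ($W{\left(T \right)} = 77 T + \frac{6 + \sqrt{-2 - 1}}{-1} = 77 T - \left(6 + \sqrt{-3}\right) = 77 T - \left(6 + i \sqrt{3}\right) = -6 + 77 T - i \sqrt{3}$)
$N{\left(h \right)} = h^{\frac{3}{2}}$
$\left(N{\left(56 \right)} + W{\left(38 \right)}\right) - 32575 = \left(56^{\frac{3}{2}} - \left(-2920 + i \sqrt{3}\right)\right) - 32575 = \left(112 \sqrt{14} - \left(-2920 + i \sqrt{3}\right)\right) - 32575 = \left(112 \sqrt{14} + \left(2920 - i \sqrt{3}\right)\right) - 32575 = \left(2920 + 112 \sqrt{14} - i \sqrt{3}\right) - 32575 = -29655 + 112 \sqrt{14} - i \sqrt{3}$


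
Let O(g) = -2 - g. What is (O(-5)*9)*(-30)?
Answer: -810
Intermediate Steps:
(O(-5)*9)*(-30) = ((-2 - 1*(-5))*9)*(-30) = ((-2 + 5)*9)*(-30) = (3*9)*(-30) = 27*(-30) = -810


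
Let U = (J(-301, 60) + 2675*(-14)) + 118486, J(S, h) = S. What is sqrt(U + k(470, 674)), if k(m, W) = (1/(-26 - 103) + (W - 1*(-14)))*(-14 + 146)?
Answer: sqrt(317195907)/43 ≈ 414.19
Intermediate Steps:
k(m, W) = 79420/43 + 132*W (k(m, W) = (1/(-129) + (W + 14))*132 = (-1/129 + (14 + W))*132 = (1805/129 + W)*132 = 79420/43 + 132*W)
U = 80735 (U = (-301 + 2675*(-14)) + 118486 = (-301 - 37450) + 118486 = -37751 + 118486 = 80735)
sqrt(U + k(470, 674)) = sqrt(80735 + (79420/43 + 132*674)) = sqrt(80735 + (79420/43 + 88968)) = sqrt(80735 + 3905044/43) = sqrt(7376649/43) = sqrt(317195907)/43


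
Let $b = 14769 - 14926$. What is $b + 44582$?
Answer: $44425$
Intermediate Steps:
$b = -157$
$b + 44582 = -157 + 44582 = 44425$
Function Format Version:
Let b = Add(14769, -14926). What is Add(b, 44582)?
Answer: 44425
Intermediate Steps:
b = -157
Add(b, 44582) = Add(-157, 44582) = 44425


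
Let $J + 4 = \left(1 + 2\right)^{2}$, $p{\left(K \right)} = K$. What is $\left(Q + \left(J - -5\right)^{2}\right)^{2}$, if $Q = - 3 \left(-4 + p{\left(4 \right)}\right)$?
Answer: $10000$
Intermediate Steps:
$J = 5$ ($J = -4 + \left(1 + 2\right)^{2} = -4 + 3^{2} = -4 + 9 = 5$)
$Q = 0$ ($Q = - 3 \left(-4 + 4\right) = \left(-3\right) 0 = 0$)
$\left(Q + \left(J - -5\right)^{2}\right)^{2} = \left(0 + \left(5 - -5\right)^{2}\right)^{2} = \left(0 + \left(5 + 5\right)^{2}\right)^{2} = \left(0 + 10^{2}\right)^{2} = \left(0 + 100\right)^{2} = 100^{2} = 10000$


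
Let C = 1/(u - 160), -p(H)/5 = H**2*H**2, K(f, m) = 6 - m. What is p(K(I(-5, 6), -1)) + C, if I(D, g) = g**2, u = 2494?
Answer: -28019669/2334 ≈ -12005.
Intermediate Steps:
p(H) = -5*H**4 (p(H) = -5*H**2*H**2 = -5*H**4)
C = 1/2334 (C = 1/(2494 - 160) = 1/2334 ≈ 0.00042845)
p(K(I(-5, 6), -1)) + C = -5*(6 - 1*(-1))**4 + 1/2334 = -5*(6 + 1)**4 + 1/2334 = -5*7**4 + 1/2334 = -5*2401 + 1/2334 = -12005 + 1/2334 = -28019669/2334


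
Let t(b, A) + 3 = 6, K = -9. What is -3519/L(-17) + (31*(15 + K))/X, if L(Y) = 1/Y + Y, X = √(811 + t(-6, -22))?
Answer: 59823/290 + 93*√814/407 ≈ 212.81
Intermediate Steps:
t(b, A) = 3 (t(b, A) = -3 + 6 = 3)
X = √814 (X = √(811 + 3) = √814 ≈ 28.531)
L(Y) = Y + 1/Y
-3519/L(-17) + (31*(15 + K))/X = -3519/(-17 + 1/(-17)) + (31*(15 - 9))/(√814) = -3519/(-17 - 1/17) + (31*6)*(√814/814) = -3519/(-290/17) + 186*(√814/814) = -3519*(-17/290) + 93*√814/407 = 59823/290 + 93*√814/407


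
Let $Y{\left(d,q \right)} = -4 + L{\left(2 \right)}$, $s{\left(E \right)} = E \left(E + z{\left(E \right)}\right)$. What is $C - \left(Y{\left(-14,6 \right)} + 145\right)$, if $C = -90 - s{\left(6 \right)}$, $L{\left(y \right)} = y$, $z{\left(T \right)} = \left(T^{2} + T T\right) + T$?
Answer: $-737$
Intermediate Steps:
$z{\left(T \right)} = T + 2 T^{2}$ ($z{\left(T \right)} = \left(T^{2} + T^{2}\right) + T = 2 T^{2} + T = T + 2 T^{2}$)
$s{\left(E \right)} = E \left(E + E \left(1 + 2 E\right)\right)$
$Y{\left(d,q \right)} = -2$ ($Y{\left(d,q \right)} = -4 + 2 = -2$)
$C = -594$ ($C = -90 - 2 \cdot 6^{2} \left(1 + 6\right) = -90 - 2 \cdot 36 \cdot 7 = -90 - 504 = -594$)
$C - \left(Y{\left(-14,6 \right)} + 145\right) = -594 - \left(-2 + 145\right) = -594 - 143 = -737$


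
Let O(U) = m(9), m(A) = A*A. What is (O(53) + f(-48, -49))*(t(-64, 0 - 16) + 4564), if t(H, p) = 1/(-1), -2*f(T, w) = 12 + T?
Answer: 451737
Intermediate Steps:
m(A) = A²
f(T, w) = -6 - T/2 (f(T, w) = -(12 + T)/2 = -6 - T/2)
O(U) = 81 (O(U) = 9² = 81)
t(H, p) = -1
(O(53) + f(-48, -49))*(t(-64, 0 - 16) + 4564) = (81 + (-6 - ½*(-48)))*(-1 + 4564) = (81 + (-6 + 24))*4563 = (81 + 18)*4563 = 99*4563 = 451737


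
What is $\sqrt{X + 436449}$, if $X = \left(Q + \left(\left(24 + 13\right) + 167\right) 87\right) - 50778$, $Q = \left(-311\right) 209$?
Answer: $2 \sqrt{84605} \approx 581.74$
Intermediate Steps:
$Q = -64999$
$X = -98029$ ($X = \left(-64999 + \left(\left(24 + 13\right) + 167\right) 87\right) - 50778 = \left(-64999 + \left(37 + 167\right) 87\right) - 50778 = \left(-64999 + 204 \cdot 87\right) - 50778 = \left(-64999 + 17748\right) - 50778 = -47251 - 50778 = -98029$)
$\sqrt{X + 436449} = \sqrt{-98029 + 436449} = \sqrt{338420} = 2 \sqrt{84605}$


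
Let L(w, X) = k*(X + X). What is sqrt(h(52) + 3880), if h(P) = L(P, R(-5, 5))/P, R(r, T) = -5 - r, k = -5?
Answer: 2*sqrt(970) ≈ 62.290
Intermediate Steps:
L(w, X) = -10*X (L(w, X) = -5*(X + X) = -10*X)
h(P) = 0 (h(P) = (-10*(-5 - 1*(-5)))/P = (-10*(-5 + 5))/P = (-10*0)/P = 0/P = 0)
sqrt(h(52) + 3880) = sqrt(0 + 3880) = sqrt(3880) = 2*sqrt(970)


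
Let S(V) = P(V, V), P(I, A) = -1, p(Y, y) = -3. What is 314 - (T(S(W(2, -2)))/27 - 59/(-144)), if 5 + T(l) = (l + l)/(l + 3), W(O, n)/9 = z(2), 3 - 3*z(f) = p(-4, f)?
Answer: 5021/16 ≈ 313.81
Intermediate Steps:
z(f) = 2 (z(f) = 1 - ⅓*(-3) = 1 + 1 = 2)
W(O, n) = 18 (W(O, n) = 9*2 = 18)
S(V) = -1
T(l) = -5 + 2*l/(3 + l) (T(l) = -5 + (l + l)/(l + 3) = -5 + (2*l)/(3 + l) = -5 + 2*l/(3 + l))
314 - (T(S(W(2, -2)))/27 - 59/(-144)) = 314 - ((3*(-5 - 1*(-1))/(3 - 1))/27 - 59/(-144)) = 314 - ((3*(-5 + 1)/2)*(1/27) - 59*(-1/144)) = 314 - ((3*(½)*(-4))*(1/27) + 59/144) = 314 - (-6*1/27 + 59/144) = 314 - (-2/9 + 59/144) = 314 - 1*3/16 = 314 - 3/16 = 5021/16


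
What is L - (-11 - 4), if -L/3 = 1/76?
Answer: 1137/76 ≈ 14.961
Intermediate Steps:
L = -3/76 ≈ -0.039474
L - (-11 - 4) = -3/76 - (-11 - 4) = -3/76 - 1*(-15) = -3/76 + 15 = 1137/76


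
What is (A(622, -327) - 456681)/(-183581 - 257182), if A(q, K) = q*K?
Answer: 220025/146921 ≈ 1.4976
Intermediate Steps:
A(q, K) = K*q
(A(622, -327) - 456681)/(-183581 - 257182) = (-327*622 - 456681)/(-183581 - 257182) = (-203394 - 456681)/(-440763) = -660075*(-1/440763) = 220025/146921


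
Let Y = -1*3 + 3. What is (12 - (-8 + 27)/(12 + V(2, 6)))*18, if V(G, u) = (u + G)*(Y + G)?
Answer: 2853/14 ≈ 203.79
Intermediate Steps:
Y = 0 (Y = -3 + 3 = 0)
V(G, u) = G*(G + u) (V(G, u) = (u + G)*(0 + G) = (G + u)*G = G*(G + u))
(12 - (-8 + 27)/(12 + V(2, 6)))*18 = (12 - (-8 + 27)/(12 + 2*(2 + 6)))*18 = (12 - 19/(12 + 2*8))*18 = (12 - 19/(12 + 16))*18 = (12 - 19/28)*18 = (317/28)*18 = 2853/14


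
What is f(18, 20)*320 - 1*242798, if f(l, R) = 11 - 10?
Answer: -242478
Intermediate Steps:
f(l, R) = 1
f(18, 20)*320 - 1*242798 = 1*320 - 1*242798 = 320 - 242798 = -242478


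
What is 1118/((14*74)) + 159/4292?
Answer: 33535/30044 ≈ 1.1162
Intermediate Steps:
1118/((14*74)) + 159/4292 = 1118/1036 + 159*(1/4292) = 1118*(1/1036) + 159/4292 = 559/518 + 159/4292 = 33535/30044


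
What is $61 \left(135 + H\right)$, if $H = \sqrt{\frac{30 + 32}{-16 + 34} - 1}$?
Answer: $8235 + \frac{61 \sqrt{22}}{3} \approx 8330.4$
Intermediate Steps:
$H = \frac{\sqrt{22}}{3}$ ($H = \sqrt{\frac{62}{18} - 1} = \sqrt{62 \cdot \frac{1}{18} - 1} = \sqrt{\frac{31}{9} - 1} = \sqrt{\frac{22}{9}} = \frac{\sqrt{22}}{3} \approx 1.5635$)
$61 \left(135 + H\right) = 61 \left(135 + \frac{\sqrt{22}}{3}\right) = 8235 + \frac{61 \sqrt{22}}{3}$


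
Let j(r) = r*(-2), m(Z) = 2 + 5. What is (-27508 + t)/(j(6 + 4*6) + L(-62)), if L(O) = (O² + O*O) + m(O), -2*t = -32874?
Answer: -11071/7635 ≈ -1.4500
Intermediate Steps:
m(Z) = 7
j(r) = -2*r
t = 16437 (t = -½*(-32874) = 16437)
L(O) = 7 + 2*O² (L(O) = (O² + O*O) + 7 = (O² + O²) + 7 = 2*O² + 7 = 7 + 2*O²)
(-27508 + t)/(j(6 + 4*6) + L(-62)) = (-27508 + 16437)/(-2*(6 + 4*6) + (7 + 2*(-62)²)) = -11071/(-2*(6 + 24) + (7 + 2*3844)) = -11071/(-2*30 + (7 + 7688)) = -11071/(-60 + 7695) = -11071/7635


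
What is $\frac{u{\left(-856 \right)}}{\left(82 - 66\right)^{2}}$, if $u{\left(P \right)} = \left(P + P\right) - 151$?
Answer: $- \frac{1863}{256} \approx -7.2773$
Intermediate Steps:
$u{\left(P \right)} = -151 + 2 P$ ($u{\left(P \right)} = 2 P - 151 = -151 + 2 P$)
$\frac{u{\left(-856 \right)}}{\left(82 - 66\right)^{2}} = \frac{-151 + 2 \left(-856\right)}{\left(82 - 66\right)^{2}} = \frac{-151 - 1712}{16^{2}} = - \frac{1863}{256}$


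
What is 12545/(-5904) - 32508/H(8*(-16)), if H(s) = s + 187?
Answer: -192667387/348336 ≈ -553.11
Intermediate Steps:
H(s) = 187 + s
12545/(-5904) - 32508/H(8*(-16)) = 12545/(-5904) - 32508/(187 + 8*(-16)) = 12545*(-1/5904) - 32508/(187 - 128) = -12545/5904 - 32508/59 = -192667387/348336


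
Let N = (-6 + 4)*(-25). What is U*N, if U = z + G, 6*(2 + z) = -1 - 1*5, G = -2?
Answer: -250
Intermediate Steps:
z = -3 (z = -2 + (-1 - 1*5)/6 = -2 + (-1 - 5)/6 = -2 + (1/6)*(-6) = -2 - 1 = -3)
N = 50 (N = -2*(-25) = 50)
U = -5 (U = -3 - 2 = -5)
U*N = -5*50 = -250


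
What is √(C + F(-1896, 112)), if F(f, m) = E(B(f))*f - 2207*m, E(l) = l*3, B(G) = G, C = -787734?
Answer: 7*√198970 ≈ 3122.4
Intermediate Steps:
E(l) = 3*l
F(f, m) = -2207*m + 3*f² (F(f, m) = (3*f)*f - 2207*m = 3*f² - 2207*m = -2207*m + 3*f²)
√(C + F(-1896, 112)) = √(-787734 + (-2207*112 + 3*(-1896)²)) = √(-787734 + (-247184 + 3*3594816)) = √(-787734 + (-247184 + 10784448)) = √(-787734 + 10537264) = √9749530 = 7*√198970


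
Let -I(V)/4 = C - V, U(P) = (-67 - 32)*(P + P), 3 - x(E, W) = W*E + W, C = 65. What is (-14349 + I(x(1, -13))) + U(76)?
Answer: -29541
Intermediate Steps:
x(E, W) = 3 - W - E*W (x(E, W) = 3 - (W*E + W) = 3 - (E*W + W) = 3 - (W + E*W) = 3 + (-W - E*W) = 3 - W - E*W)
U(P) = -198*P
I(V) = -260 + 4*V (I(V) = -4*(65 - V) = -260 + 4*V)
(-14349 + I(x(1, -13))) + U(76) = (-14349 + (-260 + 4*(3 - 1*(-13) - 1*1*(-13)))) - 198*76 = (-14349 + (-260 + 4*(3 + 13 + 13))) - 15048 = (-14349 + (-260 + 4*29)) - 15048 = (-14349 + (-260 + 116)) - 15048 = (-14349 - 144) - 15048 = -14493 - 15048 = -29541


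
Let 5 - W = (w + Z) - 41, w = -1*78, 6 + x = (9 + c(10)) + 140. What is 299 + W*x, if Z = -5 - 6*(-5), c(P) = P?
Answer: 15446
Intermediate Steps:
x = 153 (x = -6 + ((9 + 10) + 140) = -6 + (19 + 140) = -6 + 159 = 153)
Z = 25 (Z = -5 + 30 = 25)
w = -78
W = 99 (W = 5 - ((-78 + 25) - 41) = 5 - (-53 - 41) = 5 - 1*(-94) = 5 + 94 = 99)
299 + W*x = 299 + 99*153 = 299 + 15147 = 15446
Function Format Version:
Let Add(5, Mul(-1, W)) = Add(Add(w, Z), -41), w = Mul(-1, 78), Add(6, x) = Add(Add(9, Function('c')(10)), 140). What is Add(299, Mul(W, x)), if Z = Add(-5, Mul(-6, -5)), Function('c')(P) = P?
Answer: 15446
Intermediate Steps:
x = 153 (x = Add(-6, Add(Add(9, 10), 140)) = Add(-6, Add(19, 140)) = Add(-6, 159) = 153)
Z = 25 (Z = Add(-5, 30) = 25)
w = -78
W = 99 (W = Add(5, Mul(-1, Add(Add(-78, 25), -41))) = Add(5, Mul(-1, Add(-53, -41))) = Add(5, Mul(-1, -94)) = Add(5, 94) = 99)
Add(299, Mul(W, x)) = Add(299, Mul(99, 153)) = Add(299, 15147) = 15446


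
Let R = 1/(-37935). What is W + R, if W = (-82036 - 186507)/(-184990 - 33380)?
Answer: 679130689/552257730 ≈ 1.2297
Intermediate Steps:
R = -1/37935 ≈ -2.6361e-5
W = 268543/218370 (W = -268543/(-218370) = -268543*(-1/218370) = 268543/218370 ≈ 1.2298)
W + R = 268543/218370 - 1/37935 = 679130689/552257730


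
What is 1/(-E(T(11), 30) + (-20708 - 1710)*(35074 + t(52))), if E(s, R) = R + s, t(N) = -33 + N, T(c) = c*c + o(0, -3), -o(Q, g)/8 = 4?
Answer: -1/786714993 ≈ -1.2711e-9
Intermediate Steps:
o(Q, g) = -32 (o(Q, g) = -8*4 = -32)
T(c) = -32 + c**2 (T(c) = c*c - 32 = c**2 - 32 = -32 + c**2)
1/(-E(T(11), 30) + (-20708 - 1710)*(35074 + t(52))) = 1/(-(30 + (-32 + 11**2)) + (-20708 - 1710)*(35074 + (-33 + 52))) = 1/(-(30 + (-32 + 121)) - 22418*(35074 + 19)) = 1/(-(30 + 89) - 22418*35093) = 1/(-1*119 - 786714874) = 1/(-119 - 786714874) = 1/(-786714993) = -1/786714993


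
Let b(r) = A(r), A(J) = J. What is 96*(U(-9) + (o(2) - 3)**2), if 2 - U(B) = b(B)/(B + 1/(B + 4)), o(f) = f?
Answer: 4464/23 ≈ 194.09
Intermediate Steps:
b(r) = r
U(B) = 2 - B/(B + 1/(4 + B)) (U(B) = 2 - B/(B + 1/(B + 4)) = 2 - B/(B + 1/(4 + B)))
96*(U(-9) + (o(2) - 3)**2) = 96*((2 + (-9)**2 + 4*(-9))/(1 + (-9)**2 + 4*(-9)) + (2 - 3)**2) = 96*((2 + 81 - 36)/(1 + 81 - 36) + (-1)**2) = 96*(47/46 + 1) = 96*(93/46) = 4464/23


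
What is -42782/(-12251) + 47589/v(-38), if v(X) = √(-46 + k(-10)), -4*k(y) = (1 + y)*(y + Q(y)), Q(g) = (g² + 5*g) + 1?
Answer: 42782/12251 + 95178*√185/185 ≈ 7001.1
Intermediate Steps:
Q(g) = 1 + g² + 5*g
k(y) = -(1 + y)*(1 + y² + 6*y)/4 (k(y) = -(1 + y)*(y + (1 + y² + 5*y))/4 = -(1 + y)*(1 + y² + 6*y)/4)
v(X) = √185/2 (v(X) = √(-46 + (-¼ - 7/4*(-10) - 7/4*(-10)² - ¼*(-10)³)) = √(-46 + (-¼ + 35/2 - 7/4*100 - ¼*(-1000))) = √(-46 + (-¼ + 35/2 - 175 + 250)) = √(-46 + 369/4) = √(185/4) = √185/2)
-42782/(-12251) + 47589/v(-38) = -42782/(-12251) + 47589/((√185/2)) = -42782*(-1/12251) + 47589*(2*√185/185) = 42782/12251 + 95178*√185/185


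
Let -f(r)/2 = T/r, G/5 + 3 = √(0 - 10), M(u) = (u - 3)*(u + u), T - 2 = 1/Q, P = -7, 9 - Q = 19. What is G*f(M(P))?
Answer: 57/140 - 19*I*√10/140 ≈ 0.40714 - 0.42917*I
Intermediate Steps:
Q = -10 (Q = 9 - 1*19 = 9 - 19 = -10)
T = 19/10 (T = 2 + 1/(-10) = 2 - ⅒ = 19/10 ≈ 1.9000)
M(u) = 2*u*(-3 + u) (M(u) = (-3 + u)*(2*u) = 2*u*(-3 + u))
G = -15 + 5*I*√10 (G = -15 + 5*√(0 - 10) = -15 + 5*√(-10) = -15 + 5*(I*√10) = -15 + 5*I*√10 ≈ -15.0 + 15.811*I)
f(r) = -19/(5*r)
G*f(M(P)) = (-15 + 5*I*√10)*(-19*(-1/(14*(-3 - 7)))/5) = (-15 + 5*I*√10)*(-19/(5*(2*(-7)*(-10)))) = (-15 + 5*I*√10)*(-19/5/140) = (-15 + 5*I*√10)*(-19/5*1/140) = (-15 + 5*I*√10)*(-19/700) = 57/140 - 19*I*√10/140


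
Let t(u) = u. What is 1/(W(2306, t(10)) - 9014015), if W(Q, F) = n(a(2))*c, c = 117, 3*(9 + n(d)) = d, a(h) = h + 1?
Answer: -1/9014951 ≈ -1.1093e-7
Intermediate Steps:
a(h) = 1 + h
n(d) = -9 + d/3
W(Q, F) = -936 (W(Q, F) = (-9 + (1 + 2)/3)*117 = (-9 + (⅓)*3)*117 = (-9 + 1)*117 = -8*117 = -936)
1/(W(2306, t(10)) - 9014015) = 1/(-936 - 9014015) = 1/(-9014951) = -1/9014951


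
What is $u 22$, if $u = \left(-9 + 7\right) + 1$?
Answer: $-22$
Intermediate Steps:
$u = -1$ ($u = -2 + 1 = -1$)
$u 22 = \left(-1\right) 22 = -22$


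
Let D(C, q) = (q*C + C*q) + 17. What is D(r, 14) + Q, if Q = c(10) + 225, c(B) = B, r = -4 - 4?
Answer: 28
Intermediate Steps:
r = -8
D(C, q) = 17 + 2*C*q (D(C, q) = (C*q + C*q) + 17 = 2*C*q + 17 = 17 + 2*C*q)
Q = 235 (Q = 10 + 225 = 235)
D(r, 14) + Q = (17 + 2*(-8)*14) + 235 = (17 - 224) + 235 = -207 + 235 = 28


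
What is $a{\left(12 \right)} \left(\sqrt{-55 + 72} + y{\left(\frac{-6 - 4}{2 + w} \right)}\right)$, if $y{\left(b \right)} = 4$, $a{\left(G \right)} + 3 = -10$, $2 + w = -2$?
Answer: $-52 - 13 \sqrt{17} \approx -105.6$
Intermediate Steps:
$w = -4$ ($w = -2 - 2 = -4$)
$a{\left(G \right)} = -13$ ($a{\left(G \right)} = -3 - 10 = -13$)
$a{\left(12 \right)} \left(\sqrt{-55 + 72} + y{\left(\frac{-6 - 4}{2 + w} \right)}\right) = - 13 \left(\sqrt{-55 + 72} + 4\right) = - 13 \left(\sqrt{17} + 4\right) = - 13 \left(4 + \sqrt{17}\right) = -52 - 13 \sqrt{17}$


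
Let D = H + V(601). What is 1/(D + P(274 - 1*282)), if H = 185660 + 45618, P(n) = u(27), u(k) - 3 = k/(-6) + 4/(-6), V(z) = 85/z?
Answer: 3606/833981165 ≈ 4.3238e-6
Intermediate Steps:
u(k) = 7/3 - k/6 (u(k) = 3 + (k/(-6) + 4/(-6)) = 3 + (k*(-1/6) + 4*(-1/6)) = 3 + (-k/6 - 2/3) = 3 + (-2/3 - k/6) = 7/3 - k/6)
P(n) = -13/6 (P(n) = 7/3 - 1/6*27 = 7/3 - 9/2 = -13/6)
H = 231278
D = 138998163/601 (D = 231278 + 85/601 = 138998163/601 ≈ 2.3128e+5)
1/(D + P(274 - 1*282)) = 1/(138998163/601 - 13/6) = 1/(833981165/3606) = 3606/833981165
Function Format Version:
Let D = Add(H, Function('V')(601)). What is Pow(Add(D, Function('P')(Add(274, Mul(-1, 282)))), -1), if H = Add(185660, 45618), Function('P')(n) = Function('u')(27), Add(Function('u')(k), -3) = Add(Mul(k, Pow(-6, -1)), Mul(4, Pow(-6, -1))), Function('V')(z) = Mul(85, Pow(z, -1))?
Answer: Rational(3606, 833981165) ≈ 4.3238e-6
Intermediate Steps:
Function('u')(k) = Add(Rational(7, 3), Mul(Rational(-1, 6), k)) (Function('u')(k) = Add(3, Add(Mul(k, Pow(-6, -1)), Mul(4, Pow(-6, -1)))) = Add(3, Add(Mul(k, Rational(-1, 6)), Mul(4, Rational(-1, 6)))) = Add(3, Add(Mul(Rational(-1, 6), k), Rational(-2, 3))) = Add(3, Add(Rational(-2, 3), Mul(Rational(-1, 6), k))) = Add(Rational(7, 3), Mul(Rational(-1, 6), k)))
Function('P')(n) = Rational(-13, 6) (Function('P')(n) = Add(Rational(7, 3), Mul(Rational(-1, 6), 27)) = Add(Rational(7, 3), Rational(-9, 2)) = Rational(-13, 6))
H = 231278
D = Rational(138998163, 601) (D = Add(231278, Mul(85, Pow(601, -1))) = Add(231278, Mul(85, Rational(1, 601))) = Add(231278, Rational(85, 601)) = Rational(138998163, 601) ≈ 2.3128e+5)
Pow(Add(D, Function('P')(Add(274, Mul(-1, 282)))), -1) = Pow(Add(Rational(138998163, 601), Rational(-13, 6)), -1) = Pow(Rational(833981165, 3606), -1) = Rational(3606, 833981165)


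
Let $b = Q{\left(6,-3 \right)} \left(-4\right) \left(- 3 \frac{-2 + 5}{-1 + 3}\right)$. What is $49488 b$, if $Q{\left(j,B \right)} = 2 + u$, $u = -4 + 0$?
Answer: $-1781568$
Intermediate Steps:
$u = -4$
$Q{\left(j,B \right)} = -2$ ($Q{\left(j,B \right)} = 2 - 4 = -2$)
$b = -36$ ($b = \left(-2\right) \left(-4\right) \left(- 3 \frac{-2 + 5}{-1 + 3}\right) = 8 \left(- 3 \cdot \frac{3}{2}\right) = 8 \left(- 3 \cdot 3 \cdot \frac{1}{2}\right) = 8 \left(\left(-3\right) \frac{3}{2}\right) = 8 \left(- \frac{9}{2}\right) = -36$)
$49488 b = 49488 \left(-36\right) = -1781568$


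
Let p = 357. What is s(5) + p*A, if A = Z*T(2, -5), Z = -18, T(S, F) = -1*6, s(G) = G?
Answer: 38561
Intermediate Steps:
T(S, F) = -6
A = 108 (A = -18*(-6) = 108)
s(5) + p*A = 5 + 357*108 = 5 + 38556 = 38561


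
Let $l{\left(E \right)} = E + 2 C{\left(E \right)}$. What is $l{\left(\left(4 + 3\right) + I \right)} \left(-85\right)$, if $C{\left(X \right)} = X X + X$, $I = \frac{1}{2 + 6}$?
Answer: $- \frac{334305}{32} \approx -10447.0$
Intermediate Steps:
$I = \frac{1}{8} \approx 0.125$
$C{\left(X \right)} = X + X^{2}$ ($C{\left(X \right)} = X^{2} + X = X + X^{2}$)
$l{\left(E \right)} = E + 2 E \left(1 + E\right)$
$l{\left(\left(4 + 3\right) + I \right)} \left(-85\right) = \left(\left(4 + 3\right) + \frac{1}{8}\right) \left(3 + 2 \left(\left(4 + 3\right) + \frac{1}{8}\right)\right) \left(-85\right) = \left(7 + \frac{1}{8}\right) \left(3 + 2 \left(7 + \frac{1}{8}\right)\right) \left(-85\right) = \frac{57 \left(3 + 2 \cdot \frac{57}{8}\right)}{8} \left(-85\right) = \frac{57 \left(3 + \frac{57}{4}\right)}{8} \left(-85\right) = \frac{57}{8} \cdot \frac{69}{4} \left(-85\right) = \frac{3933}{32} \left(-85\right) = - \frac{334305}{32}$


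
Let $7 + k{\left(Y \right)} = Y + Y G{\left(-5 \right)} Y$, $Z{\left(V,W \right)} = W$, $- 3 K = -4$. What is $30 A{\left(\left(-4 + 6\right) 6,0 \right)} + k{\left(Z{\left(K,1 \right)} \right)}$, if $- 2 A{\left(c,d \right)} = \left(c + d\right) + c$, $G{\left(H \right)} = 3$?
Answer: $-363$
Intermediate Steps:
$K = \frac{4}{3}$ ($K = \left(- \frac{1}{3}\right) \left(-4\right) = \frac{4}{3} \approx 1.3333$)
$k{\left(Y \right)} = -7 + Y + 3 Y^{2}$ ($k{\left(Y \right)} = -7 + \left(Y + Y 3 Y\right) = -7 + \left(Y + 3 Y^{2}\right) = -7 + Y + 3 Y^{2}$)
$A{\left(c,d \right)} = - c - \frac{d}{2}$ ($A{\left(c,d \right)} = - \frac{\left(c + d\right) + c}{2} = - \frac{d + 2 c}{2} = - c - \frac{d}{2}$)
$30 A{\left(\left(-4 + 6\right) 6,0 \right)} + k{\left(Z{\left(K,1 \right)} \right)} = 30 \left(- \left(-4 + 6\right) 6 - 0\right) + \left(-7 + 1 + 3 \cdot 1^{2}\right) = 30 \left(- 2 \cdot 6 + 0\right) + \left(-7 + 1 + 3 \cdot 1\right) = 30 \left(\left(-1\right) 12 + 0\right) + \left(-7 + 1 + 3\right) = 30 \left(-12 + 0\right) - 3 = 30 \left(-12\right) - 3 = -360 - 3 = -363$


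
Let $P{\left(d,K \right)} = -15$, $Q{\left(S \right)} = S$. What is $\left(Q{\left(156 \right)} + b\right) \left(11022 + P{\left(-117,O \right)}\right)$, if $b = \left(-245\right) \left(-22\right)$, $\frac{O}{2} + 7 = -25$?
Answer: $61044822$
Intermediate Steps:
$O = -64$ ($O = -14 + 2 \left(-25\right) = -14 - 50 = -64$)
$b = 5390$
$\left(Q{\left(156 \right)} + b\right) \left(11022 + P{\left(-117,O \right)}\right) = \left(156 + 5390\right) \left(11022 - 15\right) = 5546 \cdot 11007 = 61044822$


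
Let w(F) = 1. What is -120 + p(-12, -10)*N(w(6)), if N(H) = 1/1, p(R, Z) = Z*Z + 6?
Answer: -14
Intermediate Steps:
p(R, Z) = 6 + Z**2 (p(R, Z) = Z**2 + 6 = 6 + Z**2)
N(H) = 1
-120 + p(-12, -10)*N(w(6)) = -120 + (6 + (-10)**2)*1 = -120 + (6 + 100)*1 = -120 + 106*1 = -120 + 106 = -14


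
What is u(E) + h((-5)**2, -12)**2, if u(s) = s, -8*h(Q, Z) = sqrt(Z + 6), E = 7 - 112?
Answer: -3363/32 ≈ -105.09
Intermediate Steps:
E = -105
h(Q, Z) = -sqrt(6 + Z)/8 (h(Q, Z) = -sqrt(Z + 6)/8 = -sqrt(6 + Z)/8)
u(E) + h((-5)**2, -12)**2 = -105 + (-sqrt(6 - 12)/8)**2 = -105 + (-I*sqrt(6)/8)**2 = -105 - 3/32 = -3363/32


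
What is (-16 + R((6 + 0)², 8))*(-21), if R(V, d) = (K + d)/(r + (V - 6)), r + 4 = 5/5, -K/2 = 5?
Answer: 3038/9 ≈ 337.56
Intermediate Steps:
K = -10 (K = -2*5 = -10)
r = -3 (r = -4 + 5/5 = -4 + (⅕)*5 = -4 + 1 = -3)
R(V, d) = (-10 + d)/(-9 + V) (R(V, d) = (-10 + d)/(-3 + (V - 6)) = (-10 + d)/(-3 + (-6 + V)) = (-10 + d)/(-9 + V))
(-16 + R((6 + 0)², 8))*(-21) = (-16 + (-10 + 8)/(-9 + (6 + 0)²))*(-21) = (-16 - 2/(-9 + 6²))*(-21) = (-16 - 2/(-9 + 36))*(-21) = (-16 - 2/27)*(-21) = -434/27*(-21) = 3038/9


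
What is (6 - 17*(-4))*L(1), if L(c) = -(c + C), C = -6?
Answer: 370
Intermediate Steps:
L(c) = 6 - c (L(c) = -(c - 6) = -(-6 + c) = 6 - c)
(6 - 17*(-4))*L(1) = (6 - 17*(-4))*(6 - 1*1) = (6 + 68)*(6 - 1) = 74*5 = 370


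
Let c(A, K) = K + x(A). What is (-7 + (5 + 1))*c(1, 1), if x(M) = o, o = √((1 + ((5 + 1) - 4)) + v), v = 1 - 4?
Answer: -1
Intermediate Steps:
v = -3
o = 0 (o = √((1 + ((5 + 1) - 4)) - 3) = √((1 + (6 - 4)) - 3) = √((1 + 2) - 3) = √(3 - 3) = √0 = 0)
x(M) = 0
c(A, K) = K (c(A, K) = K + 0 = K)
(-7 + (5 + 1))*c(1, 1) = (-7 + (5 + 1))*1 = (-7 + 6)*1 = -1*1 = -1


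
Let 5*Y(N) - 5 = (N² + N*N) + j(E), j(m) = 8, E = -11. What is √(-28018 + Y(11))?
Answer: I*√27967 ≈ 167.23*I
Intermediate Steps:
Y(N) = 13/5 + 2*N²/5 (Y(N) = 1 + ((N² + N*N) + 8)/5 = 1 + ((N² + N²) + 8)/5 = 1 + (2*N² + 8)/5 = 1 + (8 + 2*N²)/5 = 1 + (8/5 + 2*N²/5) = 13/5 + 2*N²/5)
√(-28018 + Y(11)) = √(-28018 + (13/5 + (⅖)*11²)) = √(-28018 + (13/5 + (⅖)*121)) = √(-28018 + (13/5 + 242/5)) = √(-28018 + 51) = √(-27967) = I*√27967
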